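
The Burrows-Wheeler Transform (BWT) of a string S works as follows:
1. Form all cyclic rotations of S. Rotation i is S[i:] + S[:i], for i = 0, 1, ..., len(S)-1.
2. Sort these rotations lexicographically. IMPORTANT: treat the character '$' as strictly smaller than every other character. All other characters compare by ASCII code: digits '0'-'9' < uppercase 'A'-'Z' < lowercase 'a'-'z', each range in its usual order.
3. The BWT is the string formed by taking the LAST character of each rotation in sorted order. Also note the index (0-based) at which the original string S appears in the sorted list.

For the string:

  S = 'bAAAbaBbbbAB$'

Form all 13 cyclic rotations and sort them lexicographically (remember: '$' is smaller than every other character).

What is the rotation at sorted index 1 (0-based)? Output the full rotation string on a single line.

All 13 rotations (rotation i = S[i:]+S[:i]):
  rot[0] = bAAAbaBbbbAB$
  rot[1] = AAAbaBbbbAB$b
  rot[2] = AAbaBbbbAB$bA
  rot[3] = AbaBbbbAB$bAA
  rot[4] = baBbbbAB$bAAA
  rot[5] = aBbbbAB$bAAAb
  rot[6] = BbbbAB$bAAAba
  rot[7] = bbbAB$bAAAbaB
  rot[8] = bbAB$bAAAbaBb
  rot[9] = bAB$bAAAbaBbb
  rot[10] = AB$bAAAbaBbbb
  rot[11] = B$bAAAbaBbbbA
  rot[12] = $bAAAbaBbbbAB
Sorted (with $ < everything):
  sorted[0] = $bAAAbaBbbbAB
  sorted[1] = AAAbaBbbbAB$b
  sorted[2] = AAbaBbbbAB$bA
  sorted[3] = AB$bAAAbaBbbb
  sorted[4] = AbaBbbbAB$bAA
  sorted[5] = B$bAAAbaBbbbA
  sorted[6] = BbbbAB$bAAAba
  sorted[7] = aBbbbAB$bAAAb
  sorted[8] = bAAAbaBbbbAB$
  sorted[9] = bAB$bAAAbaBbb
  sorted[10] = baBbbbAB$bAAA
  sorted[11] = bbAB$bAAAbaBb
  sorted[12] = bbbAB$bAAAbaB
sorted[1] = AAAbaBbbbAB$b

Answer: AAAbaBbbbAB$b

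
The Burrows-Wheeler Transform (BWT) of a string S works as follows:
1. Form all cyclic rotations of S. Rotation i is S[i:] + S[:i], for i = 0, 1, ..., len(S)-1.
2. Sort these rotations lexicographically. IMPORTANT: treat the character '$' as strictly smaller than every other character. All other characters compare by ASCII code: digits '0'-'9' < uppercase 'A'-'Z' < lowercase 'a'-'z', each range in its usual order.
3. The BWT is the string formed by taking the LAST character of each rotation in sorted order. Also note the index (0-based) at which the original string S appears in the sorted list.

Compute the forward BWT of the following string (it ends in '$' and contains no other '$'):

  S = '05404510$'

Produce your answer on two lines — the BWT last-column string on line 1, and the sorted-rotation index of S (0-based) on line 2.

All 9 rotations (rotation i = S[i:]+S[:i]):
  rot[0] = 05404510$
  rot[1] = 5404510$0
  rot[2] = 404510$05
  rot[3] = 04510$054
  rot[4] = 4510$0540
  rot[5] = 510$05404
  rot[6] = 10$054045
  rot[7] = 0$0540451
  rot[8] = $05404510
Sorted (with $ < everything):
  sorted[0] = $05404510  (last char: '0')
  sorted[1] = 0$0540451  (last char: '1')
  sorted[2] = 04510$054  (last char: '4')
  sorted[3] = 05404510$  (last char: '$')
  sorted[4] = 10$054045  (last char: '5')
  sorted[5] = 404510$05  (last char: '5')
  sorted[6] = 4510$0540  (last char: '0')
  sorted[7] = 510$05404  (last char: '4')
  sorted[8] = 5404510$0  (last char: '0')
Last column: 014$55040
Original string S is at sorted index 3

Answer: 014$55040
3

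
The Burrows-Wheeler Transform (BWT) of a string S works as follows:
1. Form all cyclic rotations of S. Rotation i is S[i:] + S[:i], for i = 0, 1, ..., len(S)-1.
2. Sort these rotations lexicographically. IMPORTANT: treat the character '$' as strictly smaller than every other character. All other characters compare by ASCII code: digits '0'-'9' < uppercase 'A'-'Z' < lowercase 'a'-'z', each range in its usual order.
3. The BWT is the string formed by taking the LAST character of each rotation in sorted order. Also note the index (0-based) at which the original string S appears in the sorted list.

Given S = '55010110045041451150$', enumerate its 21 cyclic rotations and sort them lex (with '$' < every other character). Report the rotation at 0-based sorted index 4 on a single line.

Answer: 0110045041451150$5501

Derivation:
All 21 rotations (rotation i = S[i:]+S[:i]):
  rot[0] = 55010110045041451150$
  rot[1] = 5010110045041451150$5
  rot[2] = 010110045041451150$55
  rot[3] = 10110045041451150$550
  rot[4] = 0110045041451150$5501
  rot[5] = 110045041451150$55010
  rot[6] = 10045041451150$550101
  rot[7] = 0045041451150$5501011
  rot[8] = 045041451150$55010110
  rot[9] = 45041451150$550101100
  rot[10] = 5041451150$5501011004
  rot[11] = 041451150$55010110045
  rot[12] = 41451150$550101100450
  rot[13] = 1451150$5501011004504
  rot[14] = 451150$55010110045041
  rot[15] = 51150$550101100450414
  rot[16] = 1150$5501011004504145
  rot[17] = 150$55010110045041451
  rot[18] = 50$550101100450414511
  rot[19] = 0$5501011004504145115
  rot[20] = $55010110045041451150
Sorted (with $ < everything):
  sorted[0] = $55010110045041451150
  sorted[1] = 0$5501011004504145115
  sorted[2] = 0045041451150$5501011
  sorted[3] = 010110045041451150$55
  sorted[4] = 0110045041451150$5501
  sorted[5] = 041451150$55010110045
  sorted[6] = 045041451150$55010110
  sorted[7] = 10045041451150$550101
  sorted[8] = 10110045041451150$550
  sorted[9] = 110045041451150$55010
  sorted[10] = 1150$5501011004504145
  sorted[11] = 1451150$5501011004504
  sorted[12] = 150$55010110045041451
  sorted[13] = 41451150$550101100450
  sorted[14] = 45041451150$550101100
  sorted[15] = 451150$55010110045041
  sorted[16] = 50$550101100450414511
  sorted[17] = 5010110045041451150$5
  sorted[18] = 5041451150$5501011004
  sorted[19] = 51150$550101100450414
  sorted[20] = 55010110045041451150$
sorted[4] = 0110045041451150$5501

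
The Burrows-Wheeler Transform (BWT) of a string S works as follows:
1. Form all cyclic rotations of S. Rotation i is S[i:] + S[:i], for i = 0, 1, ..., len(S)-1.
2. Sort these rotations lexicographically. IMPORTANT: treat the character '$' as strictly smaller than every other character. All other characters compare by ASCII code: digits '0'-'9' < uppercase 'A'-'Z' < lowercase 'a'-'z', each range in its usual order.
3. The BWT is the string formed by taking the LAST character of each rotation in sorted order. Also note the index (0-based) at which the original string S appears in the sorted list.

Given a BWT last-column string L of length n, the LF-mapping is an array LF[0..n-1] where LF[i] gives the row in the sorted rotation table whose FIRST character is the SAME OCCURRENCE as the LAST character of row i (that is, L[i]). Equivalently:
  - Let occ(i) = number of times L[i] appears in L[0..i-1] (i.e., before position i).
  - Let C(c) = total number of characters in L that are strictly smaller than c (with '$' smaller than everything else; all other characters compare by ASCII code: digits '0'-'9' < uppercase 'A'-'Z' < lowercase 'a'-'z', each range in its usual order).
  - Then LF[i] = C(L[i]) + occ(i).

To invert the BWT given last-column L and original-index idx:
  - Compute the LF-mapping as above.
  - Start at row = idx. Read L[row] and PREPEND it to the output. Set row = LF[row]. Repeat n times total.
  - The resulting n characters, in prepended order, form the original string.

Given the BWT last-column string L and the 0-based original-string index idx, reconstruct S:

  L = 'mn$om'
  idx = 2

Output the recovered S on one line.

LF mapping: 1 3 0 4 2
Walk LF starting at row 2, prepending L[row]:
  step 1: row=2, L[2]='$', prepend. Next row=LF[2]=0
  step 2: row=0, L[0]='m', prepend. Next row=LF[0]=1
  step 3: row=1, L[1]='n', prepend. Next row=LF[1]=3
  step 4: row=3, L[3]='o', prepend. Next row=LF[3]=4
  step 5: row=4, L[4]='m', prepend. Next row=LF[4]=2
Reversed output: monm$

Answer: monm$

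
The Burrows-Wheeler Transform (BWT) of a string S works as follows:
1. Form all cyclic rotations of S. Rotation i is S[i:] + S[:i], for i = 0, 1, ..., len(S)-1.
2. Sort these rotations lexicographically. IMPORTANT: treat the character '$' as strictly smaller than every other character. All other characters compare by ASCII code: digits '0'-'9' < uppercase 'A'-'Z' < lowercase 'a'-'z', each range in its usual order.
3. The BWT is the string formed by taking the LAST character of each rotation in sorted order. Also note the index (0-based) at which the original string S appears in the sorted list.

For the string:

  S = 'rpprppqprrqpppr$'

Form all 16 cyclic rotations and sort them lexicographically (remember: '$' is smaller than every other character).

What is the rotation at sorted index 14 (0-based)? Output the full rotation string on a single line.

All 16 rotations (rotation i = S[i:]+S[:i]):
  rot[0] = rpprppqprrqpppr$
  rot[1] = pprppqprrqpppr$r
  rot[2] = prppqprrqpppr$rp
  rot[3] = rppqprrqpppr$rpp
  rot[4] = ppqprrqpppr$rppr
  rot[5] = pqprrqpppr$rpprp
  rot[6] = qprrqpppr$rpprpp
  rot[7] = prrqpppr$rpprppq
  rot[8] = rrqpppr$rpprppqp
  rot[9] = rqpppr$rpprppqpr
  rot[10] = qpppr$rpprppqprr
  rot[11] = pppr$rpprppqprrq
  rot[12] = ppr$rpprppqprrqp
  rot[13] = pr$rpprppqprrqpp
  rot[14] = r$rpprppqprrqppp
  rot[15] = $rpprppqprrqpppr
Sorted (with $ < everything):
  sorted[0] = $rpprppqprrqpppr
  sorted[1] = pppr$rpprppqprrq
  sorted[2] = ppqprrqpppr$rppr
  sorted[3] = ppr$rpprppqprrqp
  sorted[4] = pprppqprrqpppr$r
  sorted[5] = pqprrqpppr$rpprp
  sorted[6] = pr$rpprppqprrqpp
  sorted[7] = prppqprrqpppr$rp
  sorted[8] = prrqpppr$rpprppq
  sorted[9] = qpppr$rpprppqprr
  sorted[10] = qprrqpppr$rpprpp
  sorted[11] = r$rpprppqprrqppp
  sorted[12] = rppqprrqpppr$rpp
  sorted[13] = rpprppqprrqpppr$
  sorted[14] = rqpppr$rpprppqpr
  sorted[15] = rrqpppr$rpprppqp
sorted[14] = rqpppr$rpprppqpr

Answer: rqpppr$rpprppqpr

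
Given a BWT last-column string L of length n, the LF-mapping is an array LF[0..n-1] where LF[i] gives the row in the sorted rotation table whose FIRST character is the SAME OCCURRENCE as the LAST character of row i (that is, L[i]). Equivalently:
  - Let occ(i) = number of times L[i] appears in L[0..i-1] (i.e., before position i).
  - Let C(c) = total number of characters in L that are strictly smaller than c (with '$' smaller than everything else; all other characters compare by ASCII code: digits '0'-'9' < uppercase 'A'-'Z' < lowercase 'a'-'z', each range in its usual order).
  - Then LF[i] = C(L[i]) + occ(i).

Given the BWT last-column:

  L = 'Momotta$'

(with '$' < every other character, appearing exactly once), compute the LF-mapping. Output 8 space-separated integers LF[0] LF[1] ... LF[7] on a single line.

Char counts: '$':1, 'M':1, 'a':1, 'm':1, 'o':2, 't':2
C (first-col start): C('$')=0, C('M')=1, C('a')=2, C('m')=3, C('o')=4, C('t')=6
L[0]='M': occ=0, LF[0]=C('M')+0=1+0=1
L[1]='o': occ=0, LF[1]=C('o')+0=4+0=4
L[2]='m': occ=0, LF[2]=C('m')+0=3+0=3
L[3]='o': occ=1, LF[3]=C('o')+1=4+1=5
L[4]='t': occ=0, LF[4]=C('t')+0=6+0=6
L[5]='t': occ=1, LF[5]=C('t')+1=6+1=7
L[6]='a': occ=0, LF[6]=C('a')+0=2+0=2
L[7]='$': occ=0, LF[7]=C('$')+0=0+0=0

Answer: 1 4 3 5 6 7 2 0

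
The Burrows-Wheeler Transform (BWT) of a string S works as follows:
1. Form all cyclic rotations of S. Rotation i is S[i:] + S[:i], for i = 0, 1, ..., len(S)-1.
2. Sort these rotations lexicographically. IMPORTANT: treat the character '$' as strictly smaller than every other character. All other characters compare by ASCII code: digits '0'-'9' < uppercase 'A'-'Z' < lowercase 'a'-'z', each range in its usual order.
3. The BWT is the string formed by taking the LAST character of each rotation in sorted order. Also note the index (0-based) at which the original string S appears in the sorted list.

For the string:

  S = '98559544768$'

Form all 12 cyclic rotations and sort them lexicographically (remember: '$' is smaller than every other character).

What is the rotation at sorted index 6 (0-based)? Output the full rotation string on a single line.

Answer: 68$985595447

Derivation:
All 12 rotations (rotation i = S[i:]+S[:i]):
  rot[0] = 98559544768$
  rot[1] = 8559544768$9
  rot[2] = 559544768$98
  rot[3] = 59544768$985
  rot[4] = 9544768$9855
  rot[5] = 544768$98559
  rot[6] = 44768$985595
  rot[7] = 4768$9855954
  rot[8] = 768$98559544
  rot[9] = 68$985595447
  rot[10] = 8$9855954476
  rot[11] = $98559544768
Sorted (with $ < everything):
  sorted[0] = $98559544768
  sorted[1] = 44768$985595
  sorted[2] = 4768$9855954
  sorted[3] = 544768$98559
  sorted[4] = 559544768$98
  sorted[5] = 59544768$985
  sorted[6] = 68$985595447
  sorted[7] = 768$98559544
  sorted[8] = 8$9855954476
  sorted[9] = 8559544768$9
  sorted[10] = 9544768$9855
  sorted[11] = 98559544768$
sorted[6] = 68$985595447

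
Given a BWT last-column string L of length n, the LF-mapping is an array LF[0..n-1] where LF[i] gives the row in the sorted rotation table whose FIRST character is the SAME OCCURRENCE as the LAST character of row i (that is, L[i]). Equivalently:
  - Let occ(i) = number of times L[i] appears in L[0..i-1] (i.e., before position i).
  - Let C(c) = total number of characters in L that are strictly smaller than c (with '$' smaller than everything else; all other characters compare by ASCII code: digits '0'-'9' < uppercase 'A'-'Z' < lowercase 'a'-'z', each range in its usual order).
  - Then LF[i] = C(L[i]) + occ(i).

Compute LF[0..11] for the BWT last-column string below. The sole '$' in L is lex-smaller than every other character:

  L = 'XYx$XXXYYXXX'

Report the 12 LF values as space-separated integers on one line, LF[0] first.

Answer: 1 8 11 0 2 3 4 9 10 5 6 7

Derivation:
Char counts: '$':1, 'X':7, 'Y':3, 'x':1
C (first-col start): C('$')=0, C('X')=1, C('Y')=8, C('x')=11
L[0]='X': occ=0, LF[0]=C('X')+0=1+0=1
L[1]='Y': occ=0, LF[1]=C('Y')+0=8+0=8
L[2]='x': occ=0, LF[2]=C('x')+0=11+0=11
L[3]='$': occ=0, LF[3]=C('$')+0=0+0=0
L[4]='X': occ=1, LF[4]=C('X')+1=1+1=2
L[5]='X': occ=2, LF[5]=C('X')+2=1+2=3
L[6]='X': occ=3, LF[6]=C('X')+3=1+3=4
L[7]='Y': occ=1, LF[7]=C('Y')+1=8+1=9
L[8]='Y': occ=2, LF[8]=C('Y')+2=8+2=10
L[9]='X': occ=4, LF[9]=C('X')+4=1+4=5
L[10]='X': occ=5, LF[10]=C('X')+5=1+5=6
L[11]='X': occ=6, LF[11]=C('X')+6=1+6=7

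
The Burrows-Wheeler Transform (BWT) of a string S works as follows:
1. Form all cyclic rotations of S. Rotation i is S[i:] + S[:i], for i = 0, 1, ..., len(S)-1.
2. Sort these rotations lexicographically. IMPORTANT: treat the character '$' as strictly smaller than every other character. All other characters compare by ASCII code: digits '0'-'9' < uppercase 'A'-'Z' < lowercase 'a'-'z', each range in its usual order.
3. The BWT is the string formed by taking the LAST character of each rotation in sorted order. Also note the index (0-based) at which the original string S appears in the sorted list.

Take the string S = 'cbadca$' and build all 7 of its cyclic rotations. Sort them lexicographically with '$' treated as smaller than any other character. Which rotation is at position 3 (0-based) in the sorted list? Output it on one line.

All 7 rotations (rotation i = S[i:]+S[:i]):
  rot[0] = cbadca$
  rot[1] = badca$c
  rot[2] = adca$cb
  rot[3] = dca$cba
  rot[4] = ca$cbad
  rot[5] = a$cbadc
  rot[6] = $cbadca
Sorted (with $ < everything):
  sorted[0] = $cbadca
  sorted[1] = a$cbadc
  sorted[2] = adca$cb
  sorted[3] = badca$c
  sorted[4] = ca$cbad
  sorted[5] = cbadca$
  sorted[6] = dca$cba
sorted[3] = badca$c

Answer: badca$c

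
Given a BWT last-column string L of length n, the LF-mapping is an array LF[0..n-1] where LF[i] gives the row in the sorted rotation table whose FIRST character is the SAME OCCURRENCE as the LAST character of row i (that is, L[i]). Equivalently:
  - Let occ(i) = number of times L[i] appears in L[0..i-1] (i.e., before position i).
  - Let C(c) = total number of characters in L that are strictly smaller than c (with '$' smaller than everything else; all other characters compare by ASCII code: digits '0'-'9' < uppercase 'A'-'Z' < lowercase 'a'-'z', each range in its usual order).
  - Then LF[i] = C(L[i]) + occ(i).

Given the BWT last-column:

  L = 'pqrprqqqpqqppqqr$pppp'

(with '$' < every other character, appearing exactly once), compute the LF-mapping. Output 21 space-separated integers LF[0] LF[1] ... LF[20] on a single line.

Answer: 1 10 18 2 19 11 12 13 3 14 15 4 5 16 17 20 0 6 7 8 9

Derivation:
Char counts: '$':1, 'p':9, 'q':8, 'r':3
C (first-col start): C('$')=0, C('p')=1, C('q')=10, C('r')=18
L[0]='p': occ=0, LF[0]=C('p')+0=1+0=1
L[1]='q': occ=0, LF[1]=C('q')+0=10+0=10
L[2]='r': occ=0, LF[2]=C('r')+0=18+0=18
L[3]='p': occ=1, LF[3]=C('p')+1=1+1=2
L[4]='r': occ=1, LF[4]=C('r')+1=18+1=19
L[5]='q': occ=1, LF[5]=C('q')+1=10+1=11
L[6]='q': occ=2, LF[6]=C('q')+2=10+2=12
L[7]='q': occ=3, LF[7]=C('q')+3=10+3=13
L[8]='p': occ=2, LF[8]=C('p')+2=1+2=3
L[9]='q': occ=4, LF[9]=C('q')+4=10+4=14
L[10]='q': occ=5, LF[10]=C('q')+5=10+5=15
L[11]='p': occ=3, LF[11]=C('p')+3=1+3=4
L[12]='p': occ=4, LF[12]=C('p')+4=1+4=5
L[13]='q': occ=6, LF[13]=C('q')+6=10+6=16
L[14]='q': occ=7, LF[14]=C('q')+7=10+7=17
L[15]='r': occ=2, LF[15]=C('r')+2=18+2=20
L[16]='$': occ=0, LF[16]=C('$')+0=0+0=0
L[17]='p': occ=5, LF[17]=C('p')+5=1+5=6
L[18]='p': occ=6, LF[18]=C('p')+6=1+6=7
L[19]='p': occ=7, LF[19]=C('p')+7=1+7=8
L[20]='p': occ=8, LF[20]=C('p')+8=1+8=9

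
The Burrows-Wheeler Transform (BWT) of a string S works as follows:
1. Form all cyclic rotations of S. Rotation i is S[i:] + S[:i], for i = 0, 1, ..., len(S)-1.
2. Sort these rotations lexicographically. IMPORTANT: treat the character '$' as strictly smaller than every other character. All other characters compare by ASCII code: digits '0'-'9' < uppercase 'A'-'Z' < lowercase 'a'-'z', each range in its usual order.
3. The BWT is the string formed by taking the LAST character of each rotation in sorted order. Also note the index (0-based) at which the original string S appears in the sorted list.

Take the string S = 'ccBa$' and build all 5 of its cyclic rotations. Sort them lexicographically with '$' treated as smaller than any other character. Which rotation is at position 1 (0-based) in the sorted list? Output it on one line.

Answer: Ba$cc

Derivation:
All 5 rotations (rotation i = S[i:]+S[:i]):
  rot[0] = ccBa$
  rot[1] = cBa$c
  rot[2] = Ba$cc
  rot[3] = a$ccB
  rot[4] = $ccBa
Sorted (with $ < everything):
  sorted[0] = $ccBa
  sorted[1] = Ba$cc
  sorted[2] = a$ccB
  sorted[3] = cBa$c
  sorted[4] = ccBa$
sorted[1] = Ba$cc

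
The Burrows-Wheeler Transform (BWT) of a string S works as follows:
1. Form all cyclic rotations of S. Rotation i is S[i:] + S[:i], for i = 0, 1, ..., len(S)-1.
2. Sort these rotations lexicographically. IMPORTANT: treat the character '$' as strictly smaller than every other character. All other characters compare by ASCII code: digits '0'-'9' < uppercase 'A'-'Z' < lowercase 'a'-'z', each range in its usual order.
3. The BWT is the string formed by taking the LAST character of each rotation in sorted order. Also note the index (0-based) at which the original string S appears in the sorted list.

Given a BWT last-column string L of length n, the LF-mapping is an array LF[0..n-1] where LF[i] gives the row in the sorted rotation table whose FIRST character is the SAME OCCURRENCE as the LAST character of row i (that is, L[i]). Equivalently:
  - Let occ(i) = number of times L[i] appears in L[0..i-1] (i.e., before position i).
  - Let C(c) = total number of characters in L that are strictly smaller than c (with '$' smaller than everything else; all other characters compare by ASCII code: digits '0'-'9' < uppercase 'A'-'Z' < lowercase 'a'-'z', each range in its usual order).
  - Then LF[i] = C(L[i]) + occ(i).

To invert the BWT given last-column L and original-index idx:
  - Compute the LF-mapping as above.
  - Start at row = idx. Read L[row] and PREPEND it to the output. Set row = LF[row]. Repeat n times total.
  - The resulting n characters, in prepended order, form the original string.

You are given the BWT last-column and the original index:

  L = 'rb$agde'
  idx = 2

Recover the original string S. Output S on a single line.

Answer: badger$

Derivation:
LF mapping: 6 2 0 1 5 3 4
Walk LF starting at row 2, prepending L[row]:
  step 1: row=2, L[2]='$', prepend. Next row=LF[2]=0
  step 2: row=0, L[0]='r', prepend. Next row=LF[0]=6
  step 3: row=6, L[6]='e', prepend. Next row=LF[6]=4
  step 4: row=4, L[4]='g', prepend. Next row=LF[4]=5
  step 5: row=5, L[5]='d', prepend. Next row=LF[5]=3
  step 6: row=3, L[3]='a', prepend. Next row=LF[3]=1
  step 7: row=1, L[1]='b', prepend. Next row=LF[1]=2
Reversed output: badger$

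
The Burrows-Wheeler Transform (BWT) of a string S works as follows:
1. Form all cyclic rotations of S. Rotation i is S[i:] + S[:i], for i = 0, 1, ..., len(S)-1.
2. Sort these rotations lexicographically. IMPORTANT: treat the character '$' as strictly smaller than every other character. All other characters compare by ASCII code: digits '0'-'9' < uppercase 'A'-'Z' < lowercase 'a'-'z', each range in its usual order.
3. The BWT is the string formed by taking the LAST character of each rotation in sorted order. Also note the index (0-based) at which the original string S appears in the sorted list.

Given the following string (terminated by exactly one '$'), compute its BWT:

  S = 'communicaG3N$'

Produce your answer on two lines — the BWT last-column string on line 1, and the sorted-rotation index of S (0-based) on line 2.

All 13 rotations (rotation i = S[i:]+S[:i]):
  rot[0] = communicaG3N$
  rot[1] = ommunicaG3N$c
  rot[2] = mmunicaG3N$co
  rot[3] = municaG3N$com
  rot[4] = unicaG3N$comm
  rot[5] = nicaG3N$commu
  rot[6] = icaG3N$commun
  rot[7] = caG3N$communi
  rot[8] = aG3N$communic
  rot[9] = G3N$communica
  rot[10] = 3N$communicaG
  rot[11] = N$communicaG3
  rot[12] = $communicaG3N
Sorted (with $ < everything):
  sorted[0] = $communicaG3N  (last char: 'N')
  sorted[1] = 3N$communicaG  (last char: 'G')
  sorted[2] = G3N$communica  (last char: 'a')
  sorted[3] = N$communicaG3  (last char: '3')
  sorted[4] = aG3N$communic  (last char: 'c')
  sorted[5] = caG3N$communi  (last char: 'i')
  sorted[6] = communicaG3N$  (last char: '$')
  sorted[7] = icaG3N$commun  (last char: 'n')
  sorted[8] = mmunicaG3N$co  (last char: 'o')
  sorted[9] = municaG3N$com  (last char: 'm')
  sorted[10] = nicaG3N$commu  (last char: 'u')
  sorted[11] = ommunicaG3N$c  (last char: 'c')
  sorted[12] = unicaG3N$comm  (last char: 'm')
Last column: NGa3ci$nomucm
Original string S is at sorted index 6

Answer: NGa3ci$nomucm
6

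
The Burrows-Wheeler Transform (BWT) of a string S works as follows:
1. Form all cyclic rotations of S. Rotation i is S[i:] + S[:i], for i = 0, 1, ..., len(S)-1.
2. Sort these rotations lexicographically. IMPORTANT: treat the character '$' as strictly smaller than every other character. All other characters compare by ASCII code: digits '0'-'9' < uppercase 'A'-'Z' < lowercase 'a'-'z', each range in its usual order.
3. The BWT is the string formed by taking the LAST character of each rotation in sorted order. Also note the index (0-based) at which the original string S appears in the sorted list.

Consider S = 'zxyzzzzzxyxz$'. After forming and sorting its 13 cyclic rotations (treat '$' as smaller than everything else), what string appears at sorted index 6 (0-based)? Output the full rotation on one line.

All 13 rotations (rotation i = S[i:]+S[:i]):
  rot[0] = zxyzzzzzxyxz$
  rot[1] = xyzzzzzxyxz$z
  rot[2] = yzzzzzxyxz$zx
  rot[3] = zzzzzxyxz$zxy
  rot[4] = zzzzxyxz$zxyz
  rot[5] = zzzxyxz$zxyzz
  rot[6] = zzxyxz$zxyzzz
  rot[7] = zxyxz$zxyzzzz
  rot[8] = xyxz$zxyzzzzz
  rot[9] = yxz$zxyzzzzzx
  rot[10] = xz$zxyzzzzzxy
  rot[11] = z$zxyzzzzzxyx
  rot[12] = $zxyzzzzzxyxz
Sorted (with $ < everything):
  sorted[0] = $zxyzzzzzxyxz
  sorted[1] = xyxz$zxyzzzzz
  sorted[2] = xyzzzzzxyxz$z
  sorted[3] = xz$zxyzzzzzxy
  sorted[4] = yxz$zxyzzzzzx
  sorted[5] = yzzzzzxyxz$zx
  sorted[6] = z$zxyzzzzzxyx
  sorted[7] = zxyxz$zxyzzzz
  sorted[8] = zxyzzzzzxyxz$
  sorted[9] = zzxyxz$zxyzzz
  sorted[10] = zzzxyxz$zxyzz
  sorted[11] = zzzzxyxz$zxyz
  sorted[12] = zzzzzxyxz$zxy
sorted[6] = z$zxyzzzzzxyx

Answer: z$zxyzzzzzxyx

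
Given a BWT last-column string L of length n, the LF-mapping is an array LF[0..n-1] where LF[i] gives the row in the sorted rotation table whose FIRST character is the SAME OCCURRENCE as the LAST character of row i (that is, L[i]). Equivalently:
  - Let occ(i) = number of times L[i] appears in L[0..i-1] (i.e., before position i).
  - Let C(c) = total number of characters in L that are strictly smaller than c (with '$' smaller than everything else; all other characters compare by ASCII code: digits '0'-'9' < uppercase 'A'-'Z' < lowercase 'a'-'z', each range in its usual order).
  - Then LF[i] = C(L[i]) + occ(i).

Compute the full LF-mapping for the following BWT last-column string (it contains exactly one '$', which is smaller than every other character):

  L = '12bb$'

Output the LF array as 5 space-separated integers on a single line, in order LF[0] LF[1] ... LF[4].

Char counts: '$':1, '1':1, '2':1, 'b':2
C (first-col start): C('$')=0, C('1')=1, C('2')=2, C('b')=3
L[0]='1': occ=0, LF[0]=C('1')+0=1+0=1
L[1]='2': occ=0, LF[1]=C('2')+0=2+0=2
L[2]='b': occ=0, LF[2]=C('b')+0=3+0=3
L[3]='b': occ=1, LF[3]=C('b')+1=3+1=4
L[4]='$': occ=0, LF[4]=C('$')+0=0+0=0

Answer: 1 2 3 4 0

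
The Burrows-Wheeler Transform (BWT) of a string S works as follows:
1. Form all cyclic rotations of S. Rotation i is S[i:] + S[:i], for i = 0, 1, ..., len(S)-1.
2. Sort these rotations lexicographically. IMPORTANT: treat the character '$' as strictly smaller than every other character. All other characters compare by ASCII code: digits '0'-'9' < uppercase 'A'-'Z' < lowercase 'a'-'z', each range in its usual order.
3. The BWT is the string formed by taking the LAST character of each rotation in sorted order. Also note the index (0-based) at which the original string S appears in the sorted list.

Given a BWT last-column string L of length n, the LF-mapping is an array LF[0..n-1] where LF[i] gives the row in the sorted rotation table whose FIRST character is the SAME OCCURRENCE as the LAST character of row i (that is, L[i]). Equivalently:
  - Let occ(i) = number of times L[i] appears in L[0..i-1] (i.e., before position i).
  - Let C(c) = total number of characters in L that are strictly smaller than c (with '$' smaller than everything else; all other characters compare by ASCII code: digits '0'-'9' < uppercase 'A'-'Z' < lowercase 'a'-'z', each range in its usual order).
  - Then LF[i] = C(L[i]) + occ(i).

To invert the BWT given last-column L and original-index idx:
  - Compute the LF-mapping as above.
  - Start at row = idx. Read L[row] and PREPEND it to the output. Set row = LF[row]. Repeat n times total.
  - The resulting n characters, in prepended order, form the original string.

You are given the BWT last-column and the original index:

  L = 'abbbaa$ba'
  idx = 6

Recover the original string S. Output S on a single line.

Answer: baabbaba$

Derivation:
LF mapping: 1 5 6 7 2 3 0 8 4
Walk LF starting at row 6, prepending L[row]:
  step 1: row=6, L[6]='$', prepend. Next row=LF[6]=0
  step 2: row=0, L[0]='a', prepend. Next row=LF[0]=1
  step 3: row=1, L[1]='b', prepend. Next row=LF[1]=5
  step 4: row=5, L[5]='a', prepend. Next row=LF[5]=3
  step 5: row=3, L[3]='b', prepend. Next row=LF[3]=7
  step 6: row=7, L[7]='b', prepend. Next row=LF[7]=8
  step 7: row=8, L[8]='a', prepend. Next row=LF[8]=4
  step 8: row=4, L[4]='a', prepend. Next row=LF[4]=2
  step 9: row=2, L[2]='b', prepend. Next row=LF[2]=6
Reversed output: baabbaba$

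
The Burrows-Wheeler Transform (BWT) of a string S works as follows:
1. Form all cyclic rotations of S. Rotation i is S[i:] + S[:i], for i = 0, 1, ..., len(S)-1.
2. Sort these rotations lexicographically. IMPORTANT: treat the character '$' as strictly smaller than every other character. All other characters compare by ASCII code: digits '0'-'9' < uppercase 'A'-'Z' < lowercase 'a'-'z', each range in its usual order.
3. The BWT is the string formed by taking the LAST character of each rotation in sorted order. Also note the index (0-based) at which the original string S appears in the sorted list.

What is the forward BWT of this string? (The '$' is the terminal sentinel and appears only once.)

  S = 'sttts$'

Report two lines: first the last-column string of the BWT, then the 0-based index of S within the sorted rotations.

Answer: st$tts
2

Derivation:
All 6 rotations (rotation i = S[i:]+S[:i]):
  rot[0] = sttts$
  rot[1] = ttts$s
  rot[2] = tts$st
  rot[3] = ts$stt
  rot[4] = s$sttt
  rot[5] = $sttts
Sorted (with $ < everything):
  sorted[0] = $sttts  (last char: 's')
  sorted[1] = s$sttt  (last char: 't')
  sorted[2] = sttts$  (last char: '$')
  sorted[3] = ts$stt  (last char: 't')
  sorted[4] = tts$st  (last char: 't')
  sorted[5] = ttts$s  (last char: 's')
Last column: st$tts
Original string S is at sorted index 2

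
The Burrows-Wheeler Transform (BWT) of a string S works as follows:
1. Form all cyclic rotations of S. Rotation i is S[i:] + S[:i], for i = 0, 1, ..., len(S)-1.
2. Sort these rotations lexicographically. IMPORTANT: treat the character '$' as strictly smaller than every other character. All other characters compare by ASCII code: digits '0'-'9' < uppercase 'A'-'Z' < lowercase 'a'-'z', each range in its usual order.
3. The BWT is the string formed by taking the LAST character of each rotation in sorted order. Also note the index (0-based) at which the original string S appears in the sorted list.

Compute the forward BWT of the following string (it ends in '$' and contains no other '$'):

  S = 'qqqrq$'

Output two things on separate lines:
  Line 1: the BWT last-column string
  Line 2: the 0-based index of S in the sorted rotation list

Answer: qr$qqq
2

Derivation:
All 6 rotations (rotation i = S[i:]+S[:i]):
  rot[0] = qqqrq$
  rot[1] = qqrq$q
  rot[2] = qrq$qq
  rot[3] = rq$qqq
  rot[4] = q$qqqr
  rot[5] = $qqqrq
Sorted (with $ < everything):
  sorted[0] = $qqqrq  (last char: 'q')
  sorted[1] = q$qqqr  (last char: 'r')
  sorted[2] = qqqrq$  (last char: '$')
  sorted[3] = qqrq$q  (last char: 'q')
  sorted[4] = qrq$qq  (last char: 'q')
  sorted[5] = rq$qqq  (last char: 'q')
Last column: qr$qqq
Original string S is at sorted index 2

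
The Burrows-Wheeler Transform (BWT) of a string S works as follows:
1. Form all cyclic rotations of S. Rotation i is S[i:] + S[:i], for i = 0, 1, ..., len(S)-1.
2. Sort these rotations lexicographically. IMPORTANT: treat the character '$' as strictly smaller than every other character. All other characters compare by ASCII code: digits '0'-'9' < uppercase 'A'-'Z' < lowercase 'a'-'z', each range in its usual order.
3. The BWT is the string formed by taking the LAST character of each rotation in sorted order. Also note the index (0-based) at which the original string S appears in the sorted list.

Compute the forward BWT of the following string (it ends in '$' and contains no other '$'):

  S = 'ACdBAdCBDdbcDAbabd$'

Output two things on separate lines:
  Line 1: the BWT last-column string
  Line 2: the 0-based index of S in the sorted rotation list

Answer: d$DBdCdAcBbAdabbCAD
1

Derivation:
All 19 rotations (rotation i = S[i:]+S[:i]):
  rot[0] = ACdBAdCBDdbcDAbabd$
  rot[1] = CdBAdCBDdbcDAbabd$A
  rot[2] = dBAdCBDdbcDAbabd$AC
  rot[3] = BAdCBDdbcDAbabd$ACd
  rot[4] = AdCBDdbcDAbabd$ACdB
  rot[5] = dCBDdbcDAbabd$ACdBA
  rot[6] = CBDdbcDAbabd$ACdBAd
  rot[7] = BDdbcDAbabd$ACdBAdC
  rot[8] = DdbcDAbabd$ACdBAdCB
  rot[9] = dbcDAbabd$ACdBAdCBD
  rot[10] = bcDAbabd$ACdBAdCBDd
  rot[11] = cDAbabd$ACdBAdCBDdb
  rot[12] = DAbabd$ACdBAdCBDdbc
  rot[13] = Ababd$ACdBAdCBDdbcD
  rot[14] = babd$ACdBAdCBDdbcDA
  rot[15] = abd$ACdBAdCBDdbcDAb
  rot[16] = bd$ACdBAdCBDdbcDAba
  rot[17] = d$ACdBAdCBDdbcDAbab
  rot[18] = $ACdBAdCBDdbcDAbabd
Sorted (with $ < everything):
  sorted[0] = $ACdBAdCBDdbcDAbabd  (last char: 'd')
  sorted[1] = ACdBAdCBDdbcDAbabd$  (last char: '$')
  sorted[2] = Ababd$ACdBAdCBDdbcD  (last char: 'D')
  sorted[3] = AdCBDdbcDAbabd$ACdB  (last char: 'B')
  sorted[4] = BAdCBDdbcDAbabd$ACd  (last char: 'd')
  sorted[5] = BDdbcDAbabd$ACdBAdC  (last char: 'C')
  sorted[6] = CBDdbcDAbabd$ACdBAd  (last char: 'd')
  sorted[7] = CdBAdCBDdbcDAbabd$A  (last char: 'A')
  sorted[8] = DAbabd$ACdBAdCBDdbc  (last char: 'c')
  sorted[9] = DdbcDAbabd$ACdBAdCB  (last char: 'B')
  sorted[10] = abd$ACdBAdCBDdbcDAb  (last char: 'b')
  sorted[11] = babd$ACdBAdCBDdbcDA  (last char: 'A')
  sorted[12] = bcDAbabd$ACdBAdCBDd  (last char: 'd')
  sorted[13] = bd$ACdBAdCBDdbcDAba  (last char: 'a')
  sorted[14] = cDAbabd$ACdBAdCBDdb  (last char: 'b')
  sorted[15] = d$ACdBAdCBDdbcDAbab  (last char: 'b')
  sorted[16] = dBAdCBDdbcDAbabd$AC  (last char: 'C')
  sorted[17] = dCBDdbcDAbabd$ACdBA  (last char: 'A')
  sorted[18] = dbcDAbabd$ACdBAdCBD  (last char: 'D')
Last column: d$DBdCdAcBbAdabbCAD
Original string S is at sorted index 1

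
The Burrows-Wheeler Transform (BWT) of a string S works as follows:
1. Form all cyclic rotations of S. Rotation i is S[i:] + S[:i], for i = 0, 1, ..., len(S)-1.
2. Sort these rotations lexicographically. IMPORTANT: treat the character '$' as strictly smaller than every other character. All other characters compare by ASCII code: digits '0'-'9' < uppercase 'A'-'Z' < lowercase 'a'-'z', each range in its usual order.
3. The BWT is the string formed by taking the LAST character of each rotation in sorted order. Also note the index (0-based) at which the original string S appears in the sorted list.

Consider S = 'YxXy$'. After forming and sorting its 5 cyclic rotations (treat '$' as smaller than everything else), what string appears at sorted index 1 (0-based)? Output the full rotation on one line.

All 5 rotations (rotation i = S[i:]+S[:i]):
  rot[0] = YxXy$
  rot[1] = xXy$Y
  rot[2] = Xy$Yx
  rot[3] = y$YxX
  rot[4] = $YxXy
Sorted (with $ < everything):
  sorted[0] = $YxXy
  sorted[1] = Xy$Yx
  sorted[2] = YxXy$
  sorted[3] = xXy$Y
  sorted[4] = y$YxX
sorted[1] = Xy$Yx

Answer: Xy$Yx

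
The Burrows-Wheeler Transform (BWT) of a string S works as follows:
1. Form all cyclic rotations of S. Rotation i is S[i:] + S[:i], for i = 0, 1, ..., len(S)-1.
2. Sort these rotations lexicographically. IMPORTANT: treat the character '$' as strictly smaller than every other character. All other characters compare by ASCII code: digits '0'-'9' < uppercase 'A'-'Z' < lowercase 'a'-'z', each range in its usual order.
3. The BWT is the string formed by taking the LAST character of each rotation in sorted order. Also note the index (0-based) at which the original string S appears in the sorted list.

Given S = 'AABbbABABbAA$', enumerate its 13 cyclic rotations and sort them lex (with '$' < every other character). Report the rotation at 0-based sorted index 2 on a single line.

Answer: AA$AABbbABABb

Derivation:
All 13 rotations (rotation i = S[i:]+S[:i]):
  rot[0] = AABbbABABbAA$
  rot[1] = ABbbABABbAA$A
  rot[2] = BbbABABbAA$AA
  rot[3] = bbABABbAA$AAB
  rot[4] = bABABbAA$AABb
  rot[5] = ABABbAA$AABbb
  rot[6] = BABbAA$AABbbA
  rot[7] = ABbAA$AABbbAB
  rot[8] = BbAA$AABbbABA
  rot[9] = bAA$AABbbABAB
  rot[10] = AA$AABbbABABb
  rot[11] = A$AABbbABABbA
  rot[12] = $AABbbABABbAA
Sorted (with $ < everything):
  sorted[0] = $AABbbABABbAA
  sorted[1] = A$AABbbABABbA
  sorted[2] = AA$AABbbABABb
  sorted[3] = AABbbABABbAA$
  sorted[4] = ABABbAA$AABbb
  sorted[5] = ABbAA$AABbbAB
  sorted[6] = ABbbABABbAA$A
  sorted[7] = BABbAA$AABbbA
  sorted[8] = BbAA$AABbbABA
  sorted[9] = BbbABABbAA$AA
  sorted[10] = bAA$AABbbABAB
  sorted[11] = bABABbAA$AABb
  sorted[12] = bbABABbAA$AAB
sorted[2] = AA$AABbbABABb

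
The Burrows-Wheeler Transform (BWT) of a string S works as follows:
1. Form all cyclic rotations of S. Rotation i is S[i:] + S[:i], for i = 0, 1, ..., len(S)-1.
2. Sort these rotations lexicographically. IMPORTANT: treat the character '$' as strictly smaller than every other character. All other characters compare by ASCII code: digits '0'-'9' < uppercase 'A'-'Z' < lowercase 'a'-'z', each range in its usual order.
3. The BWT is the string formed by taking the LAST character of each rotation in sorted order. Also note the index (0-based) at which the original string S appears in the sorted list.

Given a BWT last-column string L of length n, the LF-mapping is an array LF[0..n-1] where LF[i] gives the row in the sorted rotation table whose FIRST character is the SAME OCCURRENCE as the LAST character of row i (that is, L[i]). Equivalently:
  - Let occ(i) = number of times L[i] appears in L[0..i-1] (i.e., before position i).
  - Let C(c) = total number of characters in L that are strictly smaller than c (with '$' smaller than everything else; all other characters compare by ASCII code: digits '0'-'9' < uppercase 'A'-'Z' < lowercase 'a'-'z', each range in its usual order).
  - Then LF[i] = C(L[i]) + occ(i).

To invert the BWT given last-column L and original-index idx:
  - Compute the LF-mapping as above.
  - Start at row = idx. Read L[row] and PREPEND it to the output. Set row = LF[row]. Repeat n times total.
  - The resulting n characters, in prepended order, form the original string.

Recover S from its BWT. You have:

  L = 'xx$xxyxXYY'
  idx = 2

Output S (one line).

Answer: YxxYyxXxx$

Derivation:
LF mapping: 4 5 0 6 7 9 8 1 2 3
Walk LF starting at row 2, prepending L[row]:
  step 1: row=2, L[2]='$', prepend. Next row=LF[2]=0
  step 2: row=0, L[0]='x', prepend. Next row=LF[0]=4
  step 3: row=4, L[4]='x', prepend. Next row=LF[4]=7
  step 4: row=7, L[7]='X', prepend. Next row=LF[7]=1
  step 5: row=1, L[1]='x', prepend. Next row=LF[1]=5
  step 6: row=5, L[5]='y', prepend. Next row=LF[5]=9
  step 7: row=9, L[9]='Y', prepend. Next row=LF[9]=3
  step 8: row=3, L[3]='x', prepend. Next row=LF[3]=6
  step 9: row=6, L[6]='x', prepend. Next row=LF[6]=8
  step 10: row=8, L[8]='Y', prepend. Next row=LF[8]=2
Reversed output: YxxYyxXxx$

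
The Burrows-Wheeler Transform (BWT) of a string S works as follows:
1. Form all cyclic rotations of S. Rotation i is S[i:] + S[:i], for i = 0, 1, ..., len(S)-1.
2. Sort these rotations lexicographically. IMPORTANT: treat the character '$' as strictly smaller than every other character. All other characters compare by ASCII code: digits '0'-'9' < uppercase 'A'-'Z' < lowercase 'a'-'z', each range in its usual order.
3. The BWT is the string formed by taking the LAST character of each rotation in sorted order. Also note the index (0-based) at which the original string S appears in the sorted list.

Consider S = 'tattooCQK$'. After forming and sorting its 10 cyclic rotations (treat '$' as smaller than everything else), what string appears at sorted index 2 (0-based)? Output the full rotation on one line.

All 10 rotations (rotation i = S[i:]+S[:i]):
  rot[0] = tattooCQK$
  rot[1] = attooCQK$t
  rot[2] = ttooCQK$ta
  rot[3] = tooCQK$tat
  rot[4] = ooCQK$tatt
  rot[5] = oCQK$tatto
  rot[6] = CQK$tattoo
  rot[7] = QK$tattooC
  rot[8] = K$tattooCQ
  rot[9] = $tattooCQK
Sorted (with $ < everything):
  sorted[0] = $tattooCQK
  sorted[1] = CQK$tattoo
  sorted[2] = K$tattooCQ
  sorted[3] = QK$tattooC
  sorted[4] = attooCQK$t
  sorted[5] = oCQK$tatto
  sorted[6] = ooCQK$tatt
  sorted[7] = tattooCQK$
  sorted[8] = tooCQK$tat
  sorted[9] = ttooCQK$ta
sorted[2] = K$tattooCQ

Answer: K$tattooCQ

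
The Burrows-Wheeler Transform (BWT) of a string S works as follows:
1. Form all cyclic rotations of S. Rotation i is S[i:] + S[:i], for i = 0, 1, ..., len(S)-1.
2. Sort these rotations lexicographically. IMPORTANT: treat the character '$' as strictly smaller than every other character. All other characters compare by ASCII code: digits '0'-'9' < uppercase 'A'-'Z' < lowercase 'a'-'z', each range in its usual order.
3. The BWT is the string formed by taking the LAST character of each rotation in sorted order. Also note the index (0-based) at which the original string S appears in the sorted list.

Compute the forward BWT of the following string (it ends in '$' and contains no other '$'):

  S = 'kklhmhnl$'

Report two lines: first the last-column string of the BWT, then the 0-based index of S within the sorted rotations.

Answer: llm$knkhh
3

Derivation:
All 9 rotations (rotation i = S[i:]+S[:i]):
  rot[0] = kklhmhnl$
  rot[1] = klhmhnl$k
  rot[2] = lhmhnl$kk
  rot[3] = hmhnl$kkl
  rot[4] = mhnl$kklh
  rot[5] = hnl$kklhm
  rot[6] = nl$kklhmh
  rot[7] = l$kklhmhn
  rot[8] = $kklhmhnl
Sorted (with $ < everything):
  sorted[0] = $kklhmhnl  (last char: 'l')
  sorted[1] = hmhnl$kkl  (last char: 'l')
  sorted[2] = hnl$kklhm  (last char: 'm')
  sorted[3] = kklhmhnl$  (last char: '$')
  sorted[4] = klhmhnl$k  (last char: 'k')
  sorted[5] = l$kklhmhn  (last char: 'n')
  sorted[6] = lhmhnl$kk  (last char: 'k')
  sorted[7] = mhnl$kklh  (last char: 'h')
  sorted[8] = nl$kklhmh  (last char: 'h')
Last column: llm$knkhh
Original string S is at sorted index 3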